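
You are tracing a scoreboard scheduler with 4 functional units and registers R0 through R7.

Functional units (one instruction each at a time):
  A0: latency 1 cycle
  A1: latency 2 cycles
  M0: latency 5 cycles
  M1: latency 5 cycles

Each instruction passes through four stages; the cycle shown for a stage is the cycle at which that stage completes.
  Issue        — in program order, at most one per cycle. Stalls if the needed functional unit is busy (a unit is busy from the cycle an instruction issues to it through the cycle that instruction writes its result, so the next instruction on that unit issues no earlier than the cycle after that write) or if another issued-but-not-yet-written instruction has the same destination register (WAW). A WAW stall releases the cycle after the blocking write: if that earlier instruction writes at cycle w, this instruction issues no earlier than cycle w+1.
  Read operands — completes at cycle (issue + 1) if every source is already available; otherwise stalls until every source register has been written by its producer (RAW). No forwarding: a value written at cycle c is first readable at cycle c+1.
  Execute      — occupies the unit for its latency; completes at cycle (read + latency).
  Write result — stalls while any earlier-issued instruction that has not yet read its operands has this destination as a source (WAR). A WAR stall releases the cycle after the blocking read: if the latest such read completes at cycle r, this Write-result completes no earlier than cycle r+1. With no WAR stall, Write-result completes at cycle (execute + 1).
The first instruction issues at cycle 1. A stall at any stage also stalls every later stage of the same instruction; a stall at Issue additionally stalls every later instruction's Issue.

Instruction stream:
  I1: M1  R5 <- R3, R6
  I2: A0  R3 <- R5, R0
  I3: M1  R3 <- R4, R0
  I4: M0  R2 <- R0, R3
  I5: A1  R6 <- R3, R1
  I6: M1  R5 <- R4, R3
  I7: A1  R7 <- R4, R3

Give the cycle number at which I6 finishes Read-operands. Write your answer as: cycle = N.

[1] I1 issues→M1
[2] I1 reads · I2 issues→A0
[7] I1 exec-done
[8] I1 writes R5
[9] I2 reads
[10] I2 exec-done
[11] I2 writes R3
[12] I3 issues→M1
[13] I3 reads · I4 issues→M0
[14] I5 issues→A1
[18] I3 exec-done
[19] I3 writes R3
[20] I4 reads · I5 reads · I6 issues→M1
[21] I6 reads
[22] I5 exec-done
[23] I5 writes R6
[24] I7 issues→A1
[25] I4 exec-done · I7 reads
[26] I4 writes R2 · I6 exec-done
[27] I6 writes R5 · I7 exec-done
[28] I7 writes R7

cycle = 21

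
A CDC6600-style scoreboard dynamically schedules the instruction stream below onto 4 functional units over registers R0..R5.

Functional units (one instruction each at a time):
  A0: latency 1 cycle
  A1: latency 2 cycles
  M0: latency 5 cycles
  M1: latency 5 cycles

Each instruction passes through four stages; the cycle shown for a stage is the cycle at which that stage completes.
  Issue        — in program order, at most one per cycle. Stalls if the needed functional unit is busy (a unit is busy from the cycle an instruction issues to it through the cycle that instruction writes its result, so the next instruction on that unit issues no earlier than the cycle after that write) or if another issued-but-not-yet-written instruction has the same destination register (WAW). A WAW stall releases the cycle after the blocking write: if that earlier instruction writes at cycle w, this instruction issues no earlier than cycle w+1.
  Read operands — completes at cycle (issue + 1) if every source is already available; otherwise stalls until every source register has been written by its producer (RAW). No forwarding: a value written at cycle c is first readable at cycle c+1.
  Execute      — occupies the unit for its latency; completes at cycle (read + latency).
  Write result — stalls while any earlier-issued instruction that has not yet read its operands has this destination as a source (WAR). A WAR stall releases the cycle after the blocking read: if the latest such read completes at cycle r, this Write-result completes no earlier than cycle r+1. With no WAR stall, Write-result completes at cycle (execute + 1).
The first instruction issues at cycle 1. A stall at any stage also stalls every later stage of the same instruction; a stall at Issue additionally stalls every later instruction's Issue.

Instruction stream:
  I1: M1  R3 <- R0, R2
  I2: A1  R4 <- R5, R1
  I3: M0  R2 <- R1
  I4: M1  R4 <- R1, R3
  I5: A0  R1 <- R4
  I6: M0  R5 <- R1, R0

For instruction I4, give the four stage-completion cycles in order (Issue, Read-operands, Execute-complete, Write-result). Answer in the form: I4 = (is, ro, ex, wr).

[I1] 1/2/7/8
[I2] 2/3/5/6
[I3] 3/4/9/10
[I4] 9/10/15/16  (struct: M1 busy until I1 writes@8)
[I5] 10/17/18/19  (RAW R4: wait I4 write@16)
[I6] 11/20/25/26  (RAW R1: wait I5 write@19)

I4 = (9, 10, 15, 16)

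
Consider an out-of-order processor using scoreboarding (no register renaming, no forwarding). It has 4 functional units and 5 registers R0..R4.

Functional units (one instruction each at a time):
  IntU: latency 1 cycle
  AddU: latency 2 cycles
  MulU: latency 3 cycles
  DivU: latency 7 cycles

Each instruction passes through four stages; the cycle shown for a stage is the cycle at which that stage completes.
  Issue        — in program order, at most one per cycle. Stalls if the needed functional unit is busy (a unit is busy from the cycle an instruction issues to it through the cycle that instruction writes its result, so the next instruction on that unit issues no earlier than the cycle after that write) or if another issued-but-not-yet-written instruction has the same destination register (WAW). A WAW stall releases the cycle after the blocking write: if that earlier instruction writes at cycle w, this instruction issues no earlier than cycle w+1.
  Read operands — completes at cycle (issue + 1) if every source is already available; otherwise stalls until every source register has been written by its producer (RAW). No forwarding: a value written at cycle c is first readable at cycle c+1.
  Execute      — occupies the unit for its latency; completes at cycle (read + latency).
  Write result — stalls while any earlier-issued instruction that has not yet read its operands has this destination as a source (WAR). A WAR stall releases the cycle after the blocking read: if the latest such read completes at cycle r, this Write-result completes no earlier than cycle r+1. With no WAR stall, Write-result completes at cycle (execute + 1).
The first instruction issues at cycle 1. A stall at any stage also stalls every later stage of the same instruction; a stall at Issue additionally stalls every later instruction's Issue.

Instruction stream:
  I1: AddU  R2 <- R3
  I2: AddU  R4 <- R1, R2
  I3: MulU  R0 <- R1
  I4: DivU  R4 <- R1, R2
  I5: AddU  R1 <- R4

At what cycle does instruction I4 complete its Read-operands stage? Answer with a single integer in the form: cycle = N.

cycle = 12

[1] I1 dispatched to AddU
[2] I1 operands ready
[4] I1 complete
[5] R2←I1
[6] I2 dispatched to AddU
[7] I2 operands ready · I3 dispatched to MulU
[8] I3 operands ready
[9] I2 complete
[10] R4←I2
[11] I3 complete · I4 dispatched to DivU
[12] R0←I3 · I4 operands ready · I5 dispatched to AddU
[19] I4 complete
[20] R4←I4
[21] I5 operands ready
[23] I5 complete
[24] R1←I5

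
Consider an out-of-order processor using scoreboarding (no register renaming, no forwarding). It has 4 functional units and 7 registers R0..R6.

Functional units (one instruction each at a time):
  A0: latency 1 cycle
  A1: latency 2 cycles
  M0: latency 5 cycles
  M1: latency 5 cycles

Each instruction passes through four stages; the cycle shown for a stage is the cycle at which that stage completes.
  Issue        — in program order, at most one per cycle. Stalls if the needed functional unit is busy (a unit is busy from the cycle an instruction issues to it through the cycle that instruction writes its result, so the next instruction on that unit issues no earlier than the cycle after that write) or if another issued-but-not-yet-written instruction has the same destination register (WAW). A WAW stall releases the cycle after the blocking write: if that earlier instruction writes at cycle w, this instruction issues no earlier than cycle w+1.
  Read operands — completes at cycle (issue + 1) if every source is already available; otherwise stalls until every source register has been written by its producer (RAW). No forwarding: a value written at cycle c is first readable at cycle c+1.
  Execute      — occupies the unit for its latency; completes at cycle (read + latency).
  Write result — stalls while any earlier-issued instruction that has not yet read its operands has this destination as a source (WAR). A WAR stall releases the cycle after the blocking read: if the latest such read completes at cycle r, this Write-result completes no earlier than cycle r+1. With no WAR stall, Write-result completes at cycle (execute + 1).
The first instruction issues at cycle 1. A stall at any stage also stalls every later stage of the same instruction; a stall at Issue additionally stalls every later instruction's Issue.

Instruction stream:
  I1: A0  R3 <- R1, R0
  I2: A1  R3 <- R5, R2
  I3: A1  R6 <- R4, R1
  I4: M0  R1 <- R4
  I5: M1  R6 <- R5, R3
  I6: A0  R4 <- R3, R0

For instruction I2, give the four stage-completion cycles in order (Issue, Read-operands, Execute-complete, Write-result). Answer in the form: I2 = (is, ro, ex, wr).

t=1  I1→A0
t=2  I1 RO
t=3  I1 EX
t=4  I1 WR R3
t=5  I2→A1
t=6  I2 RO
t=8  I2 EX
t=9  I2 WR R3
t=10  I3→A1
t=11  I3 RO; I4→M0
t=12  I4 RO
t=13  I3 EX
t=14  I3 WR R6
t=15  I5→M1
t=16  I5 RO; I6→A0
t=17  I4 EX; I6 RO
t=18  I4 WR R1; I6 EX
t=19  I6 WR R4
t=21  I5 EX
t=22  I5 WR R6

I2 = (5, 6, 8, 9)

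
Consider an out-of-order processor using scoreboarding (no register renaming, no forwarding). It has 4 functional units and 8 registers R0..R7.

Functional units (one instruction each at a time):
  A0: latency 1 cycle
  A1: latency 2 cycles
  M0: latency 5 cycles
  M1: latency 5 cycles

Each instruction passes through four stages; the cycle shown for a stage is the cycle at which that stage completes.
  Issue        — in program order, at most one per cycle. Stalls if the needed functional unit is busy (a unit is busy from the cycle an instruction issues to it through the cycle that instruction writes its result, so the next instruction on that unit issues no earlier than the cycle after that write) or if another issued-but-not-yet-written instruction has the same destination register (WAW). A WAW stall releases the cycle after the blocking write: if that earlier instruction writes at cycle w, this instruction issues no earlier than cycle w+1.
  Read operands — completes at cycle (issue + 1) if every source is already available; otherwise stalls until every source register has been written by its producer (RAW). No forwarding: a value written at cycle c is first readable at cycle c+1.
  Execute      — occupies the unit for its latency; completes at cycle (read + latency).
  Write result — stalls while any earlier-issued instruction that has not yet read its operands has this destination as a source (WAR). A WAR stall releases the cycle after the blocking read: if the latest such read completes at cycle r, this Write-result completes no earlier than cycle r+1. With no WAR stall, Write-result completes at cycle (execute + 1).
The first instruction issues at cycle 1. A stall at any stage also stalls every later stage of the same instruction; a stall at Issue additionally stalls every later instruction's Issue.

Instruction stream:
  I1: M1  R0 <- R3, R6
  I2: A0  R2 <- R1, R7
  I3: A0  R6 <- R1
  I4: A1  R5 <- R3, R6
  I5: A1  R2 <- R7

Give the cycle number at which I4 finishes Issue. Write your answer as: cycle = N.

[1] I1→M1
[2] I1 RO, I2→A0
[3] I2 RO
[4] I2 EX
[5] I2 WR R2
[6] I3→A0
[7] I1 EX, I3 RO, I4→A1
[8] I1 WR R0, I3 EX
[9] I3 WR R6
[10] I4 RO
[12] I4 EX
[13] I4 WR R5
[14] I5→A1
[15] I5 RO
[17] I5 EX
[18] I5 WR R2

cycle = 7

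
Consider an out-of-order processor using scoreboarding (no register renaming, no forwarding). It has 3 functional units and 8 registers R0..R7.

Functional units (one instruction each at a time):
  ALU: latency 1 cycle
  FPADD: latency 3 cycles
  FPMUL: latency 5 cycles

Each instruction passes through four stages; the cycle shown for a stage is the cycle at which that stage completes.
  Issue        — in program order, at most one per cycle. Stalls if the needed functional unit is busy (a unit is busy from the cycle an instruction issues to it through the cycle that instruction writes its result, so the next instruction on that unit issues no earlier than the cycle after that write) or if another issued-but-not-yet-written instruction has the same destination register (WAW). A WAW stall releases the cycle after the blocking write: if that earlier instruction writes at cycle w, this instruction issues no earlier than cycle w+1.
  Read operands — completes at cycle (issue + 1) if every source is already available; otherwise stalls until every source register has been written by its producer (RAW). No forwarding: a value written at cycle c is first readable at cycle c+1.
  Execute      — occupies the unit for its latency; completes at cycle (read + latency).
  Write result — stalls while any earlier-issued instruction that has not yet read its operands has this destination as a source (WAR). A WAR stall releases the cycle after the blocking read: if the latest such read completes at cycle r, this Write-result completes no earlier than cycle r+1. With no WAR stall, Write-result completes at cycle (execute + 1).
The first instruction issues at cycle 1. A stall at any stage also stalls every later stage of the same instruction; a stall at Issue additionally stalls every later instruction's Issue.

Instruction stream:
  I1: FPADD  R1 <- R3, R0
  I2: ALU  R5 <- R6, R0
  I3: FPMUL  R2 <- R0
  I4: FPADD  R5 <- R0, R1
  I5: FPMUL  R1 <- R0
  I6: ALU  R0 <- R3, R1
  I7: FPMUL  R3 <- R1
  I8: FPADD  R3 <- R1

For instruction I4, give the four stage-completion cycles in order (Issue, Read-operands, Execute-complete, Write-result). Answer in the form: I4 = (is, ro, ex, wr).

t=1  I1 dispatched to FPADD
t=2  I1 operands ready · I2 dispatched to ALU
t=3  I2 operands ready · I3 dispatched to FPMUL
t=4  I2 complete · I3 operands ready
t=5  I1 complete · R5←I2
t=6  R1←I1
t=7  I4 dispatched to FPADD
t=8  I4 operands ready
t=9  I3 complete
t=10  R2←I3
t=11  I4 complete · I5 dispatched to FPMUL
t=12  R5←I4 · I5 operands ready · I6 dispatched to ALU
t=17  I5 complete
t=18  R1←I5
t=19  I6 operands ready · I7 dispatched to FPMUL
t=20  I6 complete · I7 operands ready
t=21  R0←I6
t=25  I7 complete
t=26  R3←I7
t=27  I8 dispatched to FPADD
t=28  I8 operands ready
t=31  I8 complete
t=32  R3←I8

I4 = (7, 8, 11, 12)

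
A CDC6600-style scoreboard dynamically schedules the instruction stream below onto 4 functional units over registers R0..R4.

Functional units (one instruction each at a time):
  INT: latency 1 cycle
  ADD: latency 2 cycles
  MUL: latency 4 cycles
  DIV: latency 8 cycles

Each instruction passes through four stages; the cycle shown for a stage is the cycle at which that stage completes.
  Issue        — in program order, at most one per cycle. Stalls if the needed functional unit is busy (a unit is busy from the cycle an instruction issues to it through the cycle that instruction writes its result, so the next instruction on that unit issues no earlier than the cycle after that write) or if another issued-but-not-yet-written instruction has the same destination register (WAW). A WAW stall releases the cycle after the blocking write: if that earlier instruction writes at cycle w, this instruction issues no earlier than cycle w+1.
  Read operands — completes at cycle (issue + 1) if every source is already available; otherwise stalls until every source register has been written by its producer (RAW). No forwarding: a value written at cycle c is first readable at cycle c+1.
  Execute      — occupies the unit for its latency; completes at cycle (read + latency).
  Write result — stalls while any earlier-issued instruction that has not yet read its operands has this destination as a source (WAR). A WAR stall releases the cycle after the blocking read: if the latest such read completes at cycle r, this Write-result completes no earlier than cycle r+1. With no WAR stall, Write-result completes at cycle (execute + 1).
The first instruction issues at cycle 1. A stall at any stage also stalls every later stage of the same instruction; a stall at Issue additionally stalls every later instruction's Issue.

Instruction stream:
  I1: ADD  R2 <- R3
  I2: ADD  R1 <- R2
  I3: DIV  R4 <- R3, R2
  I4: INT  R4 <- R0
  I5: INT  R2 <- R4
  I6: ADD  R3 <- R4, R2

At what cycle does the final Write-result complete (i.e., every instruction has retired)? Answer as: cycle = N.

cycle = 29

[1] I1 issues→ADD
[2] I1 reads
[4] I1 exec-done
[5] I1 writes R2
[6] I2 issues→ADD
[7] I2 reads | I3 issues→DIV
[8] I3 reads
[9] I2 exec-done
[10] I2 writes R1
[16] I3 exec-done
[17] I3 writes R4
[18] I4 issues→INT
[19] I4 reads
[20] I4 exec-done
[21] I4 writes R4
[22] I5 issues→INT
[23] I5 reads | I6 issues→ADD
[24] I5 exec-done
[25] I5 writes R2
[26] I6 reads
[28] I6 exec-done
[29] I6 writes R3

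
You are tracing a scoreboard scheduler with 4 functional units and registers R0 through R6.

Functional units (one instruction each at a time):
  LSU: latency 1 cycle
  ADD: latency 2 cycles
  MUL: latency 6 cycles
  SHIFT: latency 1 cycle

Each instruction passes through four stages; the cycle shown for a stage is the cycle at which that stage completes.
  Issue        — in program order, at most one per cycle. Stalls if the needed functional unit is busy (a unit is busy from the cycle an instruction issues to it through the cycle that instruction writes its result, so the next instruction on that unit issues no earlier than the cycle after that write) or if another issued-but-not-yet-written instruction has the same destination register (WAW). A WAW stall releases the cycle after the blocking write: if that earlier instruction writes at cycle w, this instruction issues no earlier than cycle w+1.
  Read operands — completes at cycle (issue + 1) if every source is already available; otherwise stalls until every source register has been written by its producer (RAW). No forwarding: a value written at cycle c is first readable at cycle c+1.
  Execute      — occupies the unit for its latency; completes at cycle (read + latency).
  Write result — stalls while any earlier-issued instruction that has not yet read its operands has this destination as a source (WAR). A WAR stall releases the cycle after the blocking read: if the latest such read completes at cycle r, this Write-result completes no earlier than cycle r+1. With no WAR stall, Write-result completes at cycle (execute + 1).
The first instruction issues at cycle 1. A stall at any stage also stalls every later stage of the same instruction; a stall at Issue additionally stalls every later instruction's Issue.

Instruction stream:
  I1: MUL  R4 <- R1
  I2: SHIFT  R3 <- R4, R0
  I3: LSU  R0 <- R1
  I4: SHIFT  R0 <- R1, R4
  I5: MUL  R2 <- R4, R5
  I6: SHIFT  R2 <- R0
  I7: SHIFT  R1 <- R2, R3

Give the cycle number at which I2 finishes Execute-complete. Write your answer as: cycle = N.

cycle = 11

[1] I1 dispatched to MUL
[2] I1 operands ready; I2 dispatched to SHIFT
[3] I3 dispatched to LSU
[4] I3 operands ready
[5] I3 complete
[8] I1 complete
[9] R4←I1
[10] I2 operands ready
[11] I2 complete; R0←I3
[12] R3←I2
[13] I4 dispatched to SHIFT
[14] I4 operands ready; I5 dispatched to MUL
[15] I4 complete; I5 operands ready
[16] R0←I4
[21] I5 complete
[22] R2←I5
[23] I6 dispatched to SHIFT
[24] I6 operands ready
[25] I6 complete
[26] R2←I6
[27] I7 dispatched to SHIFT
[28] I7 operands ready
[29] I7 complete
[30] R1←I7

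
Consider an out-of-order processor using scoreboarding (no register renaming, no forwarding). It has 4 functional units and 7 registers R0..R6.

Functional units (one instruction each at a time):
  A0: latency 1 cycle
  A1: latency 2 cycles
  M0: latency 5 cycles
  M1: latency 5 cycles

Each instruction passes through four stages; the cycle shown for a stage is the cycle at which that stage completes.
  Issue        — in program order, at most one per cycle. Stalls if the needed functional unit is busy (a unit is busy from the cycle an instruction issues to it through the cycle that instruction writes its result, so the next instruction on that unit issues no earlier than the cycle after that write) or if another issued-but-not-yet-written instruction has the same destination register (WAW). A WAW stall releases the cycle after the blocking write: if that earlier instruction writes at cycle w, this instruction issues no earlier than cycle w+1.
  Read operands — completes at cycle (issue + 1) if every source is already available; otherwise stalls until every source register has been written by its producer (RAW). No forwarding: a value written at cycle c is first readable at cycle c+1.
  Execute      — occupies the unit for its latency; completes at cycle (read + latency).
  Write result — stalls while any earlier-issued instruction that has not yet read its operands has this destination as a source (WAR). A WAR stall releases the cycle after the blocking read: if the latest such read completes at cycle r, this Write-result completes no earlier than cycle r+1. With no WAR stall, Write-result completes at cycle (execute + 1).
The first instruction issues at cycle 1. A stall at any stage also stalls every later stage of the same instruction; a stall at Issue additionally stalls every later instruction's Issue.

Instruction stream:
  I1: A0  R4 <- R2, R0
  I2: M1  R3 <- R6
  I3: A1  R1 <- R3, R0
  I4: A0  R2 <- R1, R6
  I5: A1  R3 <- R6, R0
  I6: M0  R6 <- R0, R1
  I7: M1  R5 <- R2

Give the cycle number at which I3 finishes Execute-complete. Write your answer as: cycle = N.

I1  is:1  ro:2  ex:3  wr:4
I2  is:2  ro:3  ex:8  wr:9
I3  is:3  ro:10  ex:12  wr:13  — RAW R3: wait I2 write@9
I4  is:5  ro:14  ex:15  wr:16  — struct: A0 busy until I1 writes@4, RAW R1: wait I3 write@13
I5  is:14  ro:15  ex:17  wr:18  — struct: A1 busy until I3 writes@13
I6  is:15  ro:16  ex:21  wr:22
I7  is:16  ro:17  ex:22  wr:23

cycle = 12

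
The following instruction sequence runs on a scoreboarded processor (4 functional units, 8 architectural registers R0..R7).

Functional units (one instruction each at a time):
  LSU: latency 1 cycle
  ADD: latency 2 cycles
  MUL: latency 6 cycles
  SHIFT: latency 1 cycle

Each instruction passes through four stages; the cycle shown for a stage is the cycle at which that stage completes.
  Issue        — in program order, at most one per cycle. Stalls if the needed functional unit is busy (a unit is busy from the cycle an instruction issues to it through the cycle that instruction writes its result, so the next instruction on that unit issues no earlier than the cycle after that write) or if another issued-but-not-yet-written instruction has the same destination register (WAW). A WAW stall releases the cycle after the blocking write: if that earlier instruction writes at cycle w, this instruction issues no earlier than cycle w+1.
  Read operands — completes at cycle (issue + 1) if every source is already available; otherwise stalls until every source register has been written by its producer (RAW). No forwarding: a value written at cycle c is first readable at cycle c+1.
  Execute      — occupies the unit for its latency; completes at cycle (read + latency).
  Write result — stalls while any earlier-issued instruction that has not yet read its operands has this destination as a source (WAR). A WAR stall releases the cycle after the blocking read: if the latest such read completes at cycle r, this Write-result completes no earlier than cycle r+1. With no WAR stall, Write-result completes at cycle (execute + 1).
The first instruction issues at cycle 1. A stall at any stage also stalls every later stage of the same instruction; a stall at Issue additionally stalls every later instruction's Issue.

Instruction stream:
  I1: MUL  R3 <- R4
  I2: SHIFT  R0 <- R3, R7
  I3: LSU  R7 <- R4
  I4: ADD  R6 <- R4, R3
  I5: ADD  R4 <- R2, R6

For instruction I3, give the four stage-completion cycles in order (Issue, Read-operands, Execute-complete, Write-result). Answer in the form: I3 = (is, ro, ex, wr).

I1  is:1  ro:2  ex:8  wr:9
I2  is:2  ro:10  ex:11  wr:12  — RAW R3: wait I1 write@9
I3  is:3  ro:4  ex:5  wr:11  — WAR R7: wait I2 read@10
I4  is:4  ro:10  ex:12  wr:13  — RAW R3: wait I1 write@9
I5  is:14  ro:15  ex:17  wr:18  — struct: ADD busy until I4 writes@13

I3 = (3, 4, 5, 11)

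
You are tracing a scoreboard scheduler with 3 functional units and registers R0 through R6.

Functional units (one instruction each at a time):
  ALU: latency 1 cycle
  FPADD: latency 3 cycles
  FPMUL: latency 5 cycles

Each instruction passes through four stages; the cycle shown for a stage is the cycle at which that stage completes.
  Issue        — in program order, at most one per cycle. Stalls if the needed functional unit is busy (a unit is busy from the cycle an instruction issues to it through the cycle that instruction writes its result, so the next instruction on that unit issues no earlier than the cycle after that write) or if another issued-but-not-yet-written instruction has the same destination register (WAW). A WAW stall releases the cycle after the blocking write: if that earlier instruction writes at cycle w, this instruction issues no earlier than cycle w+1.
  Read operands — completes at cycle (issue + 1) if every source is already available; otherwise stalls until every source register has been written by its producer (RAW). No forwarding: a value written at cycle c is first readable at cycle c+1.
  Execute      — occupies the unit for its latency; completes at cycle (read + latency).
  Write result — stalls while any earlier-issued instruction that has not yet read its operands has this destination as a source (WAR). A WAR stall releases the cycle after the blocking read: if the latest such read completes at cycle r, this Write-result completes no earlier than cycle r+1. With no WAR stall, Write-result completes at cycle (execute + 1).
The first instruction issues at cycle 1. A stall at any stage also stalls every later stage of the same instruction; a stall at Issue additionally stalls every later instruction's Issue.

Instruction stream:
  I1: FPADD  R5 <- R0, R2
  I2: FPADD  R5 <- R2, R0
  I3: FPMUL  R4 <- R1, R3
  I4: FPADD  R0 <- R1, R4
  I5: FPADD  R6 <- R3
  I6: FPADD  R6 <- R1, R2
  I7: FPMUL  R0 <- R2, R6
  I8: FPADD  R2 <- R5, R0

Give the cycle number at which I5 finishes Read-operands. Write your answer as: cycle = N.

[I1] 1/2/5/6
[I2] 7/8/11/12  (struct: FPADD busy until I1 writes@6)
[I3] 8/9/14/15
[I4] 13/16/19/20  (struct: FPADD busy until I2 writes@12; RAW R4: wait I3 write@15)
[I5] 21/22/25/26  (struct: FPADD busy until I4 writes@20)
[I6] 27/28/31/32  (struct: FPADD busy until I5 writes@26)
[I7] 28/33/38/39  (RAW R6: wait I6 write@32)
[I8] 33/40/43/44  (struct: FPADD busy until I6 writes@32; RAW R0: wait I7 write@39)

cycle = 22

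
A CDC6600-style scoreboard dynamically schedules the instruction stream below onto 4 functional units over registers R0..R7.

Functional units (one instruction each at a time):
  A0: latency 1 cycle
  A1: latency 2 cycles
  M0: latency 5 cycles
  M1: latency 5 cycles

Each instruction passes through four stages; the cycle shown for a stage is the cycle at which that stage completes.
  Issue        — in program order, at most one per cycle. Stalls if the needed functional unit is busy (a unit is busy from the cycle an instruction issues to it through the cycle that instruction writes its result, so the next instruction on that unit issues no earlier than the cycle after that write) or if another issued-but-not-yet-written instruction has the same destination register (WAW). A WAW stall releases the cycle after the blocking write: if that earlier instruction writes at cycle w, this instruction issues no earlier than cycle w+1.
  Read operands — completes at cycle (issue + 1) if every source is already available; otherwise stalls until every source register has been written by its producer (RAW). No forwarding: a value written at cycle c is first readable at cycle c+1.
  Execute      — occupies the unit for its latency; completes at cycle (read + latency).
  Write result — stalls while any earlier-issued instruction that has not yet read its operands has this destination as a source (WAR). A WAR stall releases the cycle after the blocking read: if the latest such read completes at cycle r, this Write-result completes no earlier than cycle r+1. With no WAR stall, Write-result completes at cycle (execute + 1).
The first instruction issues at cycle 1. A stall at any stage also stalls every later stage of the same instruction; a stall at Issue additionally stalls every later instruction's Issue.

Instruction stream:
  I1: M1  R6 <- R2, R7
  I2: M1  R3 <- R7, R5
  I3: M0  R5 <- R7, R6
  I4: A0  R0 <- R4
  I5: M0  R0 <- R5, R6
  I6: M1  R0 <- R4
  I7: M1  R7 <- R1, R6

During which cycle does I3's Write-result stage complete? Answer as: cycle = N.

t=1  I1 issues→M1
t=2  I1 reads
t=7  I1 exec-done
t=8  I1 writes R6
t=9  I2 issues→M1
t=10  I2 reads, I3 issues→M0
t=11  I3 reads, I4 issues→A0
t=12  I4 reads
t=13  I4 exec-done
t=14  I4 writes R0
t=15  I2 exec-done
t=16  I2 writes R3, I3 exec-done
t=17  I3 writes R5
t=18  I5 issues→M0
t=19  I5 reads
t=24  I5 exec-done
t=25  I5 writes R0
t=26  I6 issues→M1
t=27  I6 reads
t=32  I6 exec-done
t=33  I6 writes R0
t=34  I7 issues→M1
t=35  I7 reads
t=40  I7 exec-done
t=41  I7 writes R7

cycle = 17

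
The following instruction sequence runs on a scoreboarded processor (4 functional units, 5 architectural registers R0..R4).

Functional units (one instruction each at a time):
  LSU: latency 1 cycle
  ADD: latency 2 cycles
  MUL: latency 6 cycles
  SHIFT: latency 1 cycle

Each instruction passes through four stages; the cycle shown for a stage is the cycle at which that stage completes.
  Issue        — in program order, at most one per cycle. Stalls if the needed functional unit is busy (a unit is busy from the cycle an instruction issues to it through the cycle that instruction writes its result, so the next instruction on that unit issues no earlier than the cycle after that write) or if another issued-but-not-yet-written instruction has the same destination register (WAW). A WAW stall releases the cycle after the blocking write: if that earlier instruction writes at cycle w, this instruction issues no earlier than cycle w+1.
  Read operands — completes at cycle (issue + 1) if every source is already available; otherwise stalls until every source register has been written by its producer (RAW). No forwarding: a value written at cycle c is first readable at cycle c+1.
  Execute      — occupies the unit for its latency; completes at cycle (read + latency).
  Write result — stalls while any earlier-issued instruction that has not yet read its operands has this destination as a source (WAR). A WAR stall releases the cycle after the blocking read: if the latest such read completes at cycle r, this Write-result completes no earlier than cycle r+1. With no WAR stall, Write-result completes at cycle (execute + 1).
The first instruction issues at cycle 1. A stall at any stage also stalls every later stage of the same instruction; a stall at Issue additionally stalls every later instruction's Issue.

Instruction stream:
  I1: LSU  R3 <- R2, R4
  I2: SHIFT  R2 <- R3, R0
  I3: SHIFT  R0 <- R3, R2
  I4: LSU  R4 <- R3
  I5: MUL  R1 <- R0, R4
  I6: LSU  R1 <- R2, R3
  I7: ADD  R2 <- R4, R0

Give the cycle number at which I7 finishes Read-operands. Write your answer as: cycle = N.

cycle = 23

t=1  I1 issues→LSU
t=2  I1 reads, I2 issues→SHIFT
t=3  I1 exec-done
t=4  I1 writes R3
t=5  I2 reads
t=6  I2 exec-done
t=7  I2 writes R2
t=8  I3 issues→SHIFT
t=9  I3 reads, I4 issues→LSU
t=10  I3 exec-done, I4 reads, I5 issues→MUL
t=11  I3 writes R0, I4 exec-done
t=12  I4 writes R4
t=13  I5 reads
t=19  I5 exec-done
t=20  I5 writes R1
t=21  I6 issues→LSU
t=22  I6 reads, I7 issues→ADD
t=23  I6 exec-done, I7 reads
t=24  I6 writes R1
t=25  I7 exec-done
t=26  I7 writes R2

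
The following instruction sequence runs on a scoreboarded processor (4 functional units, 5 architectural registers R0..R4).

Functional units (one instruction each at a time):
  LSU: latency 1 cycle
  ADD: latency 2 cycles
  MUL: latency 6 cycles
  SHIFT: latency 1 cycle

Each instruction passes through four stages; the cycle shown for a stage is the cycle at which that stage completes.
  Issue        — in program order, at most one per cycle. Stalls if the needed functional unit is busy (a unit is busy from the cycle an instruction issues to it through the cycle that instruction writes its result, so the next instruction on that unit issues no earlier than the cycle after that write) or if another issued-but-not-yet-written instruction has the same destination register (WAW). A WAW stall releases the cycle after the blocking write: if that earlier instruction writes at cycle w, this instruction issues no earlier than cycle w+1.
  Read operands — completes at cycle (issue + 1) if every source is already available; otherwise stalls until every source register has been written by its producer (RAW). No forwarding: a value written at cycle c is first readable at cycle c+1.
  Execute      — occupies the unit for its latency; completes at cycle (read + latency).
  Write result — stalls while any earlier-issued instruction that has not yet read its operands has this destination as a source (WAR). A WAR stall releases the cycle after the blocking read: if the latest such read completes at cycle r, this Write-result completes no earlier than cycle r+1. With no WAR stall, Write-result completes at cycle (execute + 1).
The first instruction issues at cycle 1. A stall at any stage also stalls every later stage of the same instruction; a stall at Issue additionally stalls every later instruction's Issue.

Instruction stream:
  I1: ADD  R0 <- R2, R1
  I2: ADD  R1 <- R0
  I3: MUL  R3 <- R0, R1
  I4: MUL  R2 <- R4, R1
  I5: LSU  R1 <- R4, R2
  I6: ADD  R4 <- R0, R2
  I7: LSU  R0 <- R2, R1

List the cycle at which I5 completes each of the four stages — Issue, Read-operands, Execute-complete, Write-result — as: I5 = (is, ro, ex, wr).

I5 = (20, 28, 29, 30)

[I1] 1/2/4/5
[I2] 6/7/9/10  (struct: ADD busy until I1 writes@5)
[I3] 7/11/17/18  (RAW R1: wait I2 write@10)
[I4] 19/20/26/27  (struct: MUL busy until I3 writes@18)
[I5] 20/28/29/30  (RAW R2: wait I4 write@27)
[I6] 21/28/30/31  (RAW R2: wait I4 write@27)
[I7] 31/32/33/34  (struct: LSU busy until I5 writes@30)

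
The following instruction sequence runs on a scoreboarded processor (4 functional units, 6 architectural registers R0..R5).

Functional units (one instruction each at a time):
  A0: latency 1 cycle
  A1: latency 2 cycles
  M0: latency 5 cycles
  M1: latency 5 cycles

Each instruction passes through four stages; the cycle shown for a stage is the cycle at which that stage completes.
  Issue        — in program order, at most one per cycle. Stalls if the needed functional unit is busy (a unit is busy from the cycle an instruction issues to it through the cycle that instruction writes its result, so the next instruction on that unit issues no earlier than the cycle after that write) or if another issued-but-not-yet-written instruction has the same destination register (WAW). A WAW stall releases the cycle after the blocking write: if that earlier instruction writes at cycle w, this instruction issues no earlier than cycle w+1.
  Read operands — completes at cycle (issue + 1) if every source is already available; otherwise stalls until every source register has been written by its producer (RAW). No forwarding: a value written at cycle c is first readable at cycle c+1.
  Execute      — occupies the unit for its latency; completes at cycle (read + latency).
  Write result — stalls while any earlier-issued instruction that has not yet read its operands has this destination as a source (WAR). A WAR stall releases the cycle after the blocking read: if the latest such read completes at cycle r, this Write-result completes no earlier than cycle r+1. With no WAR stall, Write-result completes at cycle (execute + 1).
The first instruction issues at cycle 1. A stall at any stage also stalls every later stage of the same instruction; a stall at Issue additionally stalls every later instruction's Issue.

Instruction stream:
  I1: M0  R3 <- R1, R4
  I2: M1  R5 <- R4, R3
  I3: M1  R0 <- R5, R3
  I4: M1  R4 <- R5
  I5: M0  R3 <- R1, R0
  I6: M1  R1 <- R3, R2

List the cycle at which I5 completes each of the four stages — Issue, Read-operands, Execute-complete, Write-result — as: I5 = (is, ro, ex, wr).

I1 -> (1, 2, 7, 8)
I2 -> (2, 9, 14, 15)  // RAW R3: wait I1 write@8
I3 -> (16, 17, 22, 23)  // struct: M1 busy until I2 writes@15
I4 -> (24, 25, 30, 31)  // struct: M1 busy until I3 writes@23
I5 -> (25, 26, 31, 32)
I6 -> (32, 33, 38, 39)  // struct: M1 busy until I4 writes@31

I5 = (25, 26, 31, 32)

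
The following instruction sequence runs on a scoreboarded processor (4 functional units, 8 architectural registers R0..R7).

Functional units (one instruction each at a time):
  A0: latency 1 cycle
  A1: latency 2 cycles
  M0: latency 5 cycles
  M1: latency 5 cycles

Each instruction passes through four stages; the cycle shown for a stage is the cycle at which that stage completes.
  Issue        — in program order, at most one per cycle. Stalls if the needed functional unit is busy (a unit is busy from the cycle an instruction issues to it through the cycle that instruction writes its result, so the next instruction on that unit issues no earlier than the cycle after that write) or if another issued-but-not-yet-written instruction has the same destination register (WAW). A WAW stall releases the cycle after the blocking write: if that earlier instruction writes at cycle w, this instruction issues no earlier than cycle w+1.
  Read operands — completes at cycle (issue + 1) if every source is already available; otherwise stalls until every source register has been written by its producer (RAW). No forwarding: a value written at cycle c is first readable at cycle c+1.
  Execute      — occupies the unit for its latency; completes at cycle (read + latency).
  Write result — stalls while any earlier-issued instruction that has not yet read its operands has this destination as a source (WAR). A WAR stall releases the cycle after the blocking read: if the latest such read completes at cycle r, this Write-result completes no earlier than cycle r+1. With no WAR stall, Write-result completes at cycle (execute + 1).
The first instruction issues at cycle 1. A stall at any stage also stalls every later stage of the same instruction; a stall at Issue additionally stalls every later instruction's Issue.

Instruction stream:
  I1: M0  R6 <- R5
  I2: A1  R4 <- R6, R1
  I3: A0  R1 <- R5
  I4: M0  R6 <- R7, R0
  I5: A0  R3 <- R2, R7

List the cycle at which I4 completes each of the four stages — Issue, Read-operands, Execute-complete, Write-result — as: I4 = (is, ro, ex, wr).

I4 = (9, 10, 15, 16)

cycle 1: I1 issues→M0
cycle 2: I1 reads; I2 issues→A1
cycle 3: I3 issues→A0
cycle 4: I3 reads
cycle 5: I3 exec-done
cycle 7: I1 exec-done
cycle 8: I1 writes R6
cycle 9: I2 reads; I4 issues→M0
cycle 10: I3 writes R1; I4 reads
cycle 11: I2 exec-done; I5 issues→A0
cycle 12: I2 writes R4; I5 reads
cycle 13: I5 exec-done
cycle 14: I5 writes R3
cycle 15: I4 exec-done
cycle 16: I4 writes R6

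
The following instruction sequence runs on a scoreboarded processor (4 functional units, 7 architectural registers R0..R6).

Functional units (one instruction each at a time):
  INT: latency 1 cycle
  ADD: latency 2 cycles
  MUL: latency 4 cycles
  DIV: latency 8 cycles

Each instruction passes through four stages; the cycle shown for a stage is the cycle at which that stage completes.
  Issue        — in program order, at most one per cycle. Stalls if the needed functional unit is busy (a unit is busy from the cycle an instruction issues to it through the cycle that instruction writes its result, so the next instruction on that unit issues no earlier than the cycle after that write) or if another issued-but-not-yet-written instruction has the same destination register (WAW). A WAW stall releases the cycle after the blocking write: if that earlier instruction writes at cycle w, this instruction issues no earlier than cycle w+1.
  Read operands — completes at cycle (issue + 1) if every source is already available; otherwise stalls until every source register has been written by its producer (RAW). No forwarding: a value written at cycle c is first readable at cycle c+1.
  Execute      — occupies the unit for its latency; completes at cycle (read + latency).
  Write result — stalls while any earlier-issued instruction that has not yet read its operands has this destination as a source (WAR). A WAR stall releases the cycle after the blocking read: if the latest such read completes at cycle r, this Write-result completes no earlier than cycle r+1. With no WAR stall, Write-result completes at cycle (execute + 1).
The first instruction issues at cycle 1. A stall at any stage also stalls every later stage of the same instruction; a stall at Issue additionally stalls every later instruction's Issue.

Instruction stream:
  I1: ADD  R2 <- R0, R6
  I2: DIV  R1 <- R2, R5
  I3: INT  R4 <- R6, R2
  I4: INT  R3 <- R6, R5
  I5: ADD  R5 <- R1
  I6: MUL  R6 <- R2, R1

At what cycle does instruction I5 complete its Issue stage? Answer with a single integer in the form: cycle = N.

c1: I1 dispatched to ADD
c2: I1 operands ready; I2 dispatched to DIV
c3: I3 dispatched to INT
c4: I1 complete
c5: R2←I1
c6: I2 operands ready; I3 operands ready
c7: I3 complete
c8: R4←I3
c9: I4 dispatched to INT
c10: I4 operands ready; I5 dispatched to ADD
c11: I4 complete; I6 dispatched to MUL
c12: R3←I4
c14: I2 complete
c15: R1←I2
c16: I5 operands ready; I6 operands ready
c18: I5 complete
c19: R5←I5
c20: I6 complete
c21: R6←I6

cycle = 10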